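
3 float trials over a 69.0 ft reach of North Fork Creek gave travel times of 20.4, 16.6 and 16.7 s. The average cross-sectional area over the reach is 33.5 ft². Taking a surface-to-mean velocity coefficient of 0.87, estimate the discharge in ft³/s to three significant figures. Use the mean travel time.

112 ft³/s

t̄ = (20.4 + 16.6 + 16.7) / 3 = 17.9 s
v_surface = L / t̄ = 69.0 / 17.9 = 3.855 ft/s
v_mean = 0.87 × 3.855 = 3.354 ft/s
Q = A × v_mean = 33.5 × 3.354 = 112.3 ft³/s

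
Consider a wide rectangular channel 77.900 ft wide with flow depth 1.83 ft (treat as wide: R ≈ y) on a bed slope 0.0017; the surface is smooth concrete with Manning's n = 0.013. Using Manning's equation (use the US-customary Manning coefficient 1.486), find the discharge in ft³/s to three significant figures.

A = b·y = 77.900 × 1.83 = 142.6 ft²
Wide channel: R ≈ y = 1.83 ft
Q = (1.486/n)·A·R^(2/3)·S^(1/2) = (1.486/0.013) × 142.6 × 1.830^(2/3) × 0.0017^(1/2) = 1005 ft³/s

1010 ft³/s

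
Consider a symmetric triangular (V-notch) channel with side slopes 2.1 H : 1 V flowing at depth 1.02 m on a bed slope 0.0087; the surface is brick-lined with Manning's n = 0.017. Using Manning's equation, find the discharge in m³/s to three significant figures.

A = z·y² = 2.1×1.02² = 2.185 m²
P = 2y√(1+z²) = 2×1.02×√(1+2.1²) = 4.745 m
R = A/P = 2.185/4.745 = 0.4605 m
Q = (1/n)·A·R^(2/3)·S^(1/2) = (1/0.017) × 2.185 × 0.4605^(2/3) × 0.0087^(1/2) = 7.148 m³/s

7.15 m³/s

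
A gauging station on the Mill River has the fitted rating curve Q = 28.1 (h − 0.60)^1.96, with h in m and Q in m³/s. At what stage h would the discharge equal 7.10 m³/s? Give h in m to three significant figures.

h − h₀ = (Q/C)^(1/b) = (7.10/28.1)^(1/1.96) = 0.4957 m
h = 0.60 + 0.4957 = 1.096 m

1.10 m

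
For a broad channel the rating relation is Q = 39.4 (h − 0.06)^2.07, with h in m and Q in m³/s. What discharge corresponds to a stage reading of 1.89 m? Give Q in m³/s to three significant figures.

Q = 39.4 × (1.89 − 0.06)^2.07 = 39.4 × 1.83^2.07 = 137.6 m³/s

138 m³/s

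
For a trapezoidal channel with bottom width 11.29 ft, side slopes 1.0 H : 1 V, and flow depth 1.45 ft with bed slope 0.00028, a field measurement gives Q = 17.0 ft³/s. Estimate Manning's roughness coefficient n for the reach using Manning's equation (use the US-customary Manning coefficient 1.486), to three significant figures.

0.0305

A = (b + z·y)·y = (11.29 + 1.0×1.45)×1.45 = 18.47 ft²
P = b + 2y√(1+z²) = 11.29 + 2×1.45×√(1+1.0²) = 15.39 ft
R = A/P = 18.47/15.39 = 1.200 ft
n = (1.486/Q)·A·R^(2/3)·S^(1/2) = (1.486/17.0) × 18.47 × 1.129 × 0.01673 = 0.03052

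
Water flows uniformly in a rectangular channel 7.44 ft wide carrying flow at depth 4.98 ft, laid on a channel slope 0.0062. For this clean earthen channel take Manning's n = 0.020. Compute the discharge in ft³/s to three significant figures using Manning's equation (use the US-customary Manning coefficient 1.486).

A = b·y = 7.44 × 4.98 = 37.05 ft²
P = b + 2y = 7.44 + 2×4.98 = 17.40 ft
R = A/P = 37.05/17.40 = 2.129 ft
Q = (1.486/n)·A·R^(2/3)·S^(1/2) = (1.486/0.020) × 37.05 × 2.129^(2/3) × 0.0062^(1/2) = 358.8 ft³/s

359 ft³/s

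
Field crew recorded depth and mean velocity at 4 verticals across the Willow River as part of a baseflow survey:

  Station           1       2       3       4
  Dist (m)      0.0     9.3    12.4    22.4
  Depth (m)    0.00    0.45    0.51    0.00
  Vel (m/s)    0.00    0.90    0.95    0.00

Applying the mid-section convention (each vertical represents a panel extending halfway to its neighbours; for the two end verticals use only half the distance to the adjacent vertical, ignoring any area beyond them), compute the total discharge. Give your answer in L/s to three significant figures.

5680 L/s

w_2 = (12.4 − 0.0)/2 = 6.2 m; q_2 = 0.90 × 0.45 × 6.2 = 2.511 m³/s
w_3 = (22.4 − 9.3)/2 = 6.55 m; q_3 = 0.95 × 0.51 × 6.55 = 3.173 m³/s
Stations 1, 4 contribute zero (depth or velocity is 0).
Q = Σ qᵢ = 5.684 m³/s
= 5.684 × 1000 = 5684 L/s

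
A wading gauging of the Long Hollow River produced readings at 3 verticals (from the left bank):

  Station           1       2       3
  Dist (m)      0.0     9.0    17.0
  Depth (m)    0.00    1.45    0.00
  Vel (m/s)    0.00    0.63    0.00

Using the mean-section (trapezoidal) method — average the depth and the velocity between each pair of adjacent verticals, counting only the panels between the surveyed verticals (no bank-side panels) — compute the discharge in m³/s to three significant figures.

Panel 1-2: Δb = 9 m, d̄ = (0.00+1.45)/2 = 0.725, v̄ = (0.00+0.63)/2 = 0.315 → q = 9×0.725×0.315 = 2.055 m³/s
Panel 2-3: Δb = 8 m, d̄ = (1.45+0.00)/2 = 0.725, v̄ = (0.63+0.00)/2 = 0.315 → q = 8×0.725×0.315 = 1.827 m³/s
Q = Σ q = 3.882 m³/s

3.88 m³/s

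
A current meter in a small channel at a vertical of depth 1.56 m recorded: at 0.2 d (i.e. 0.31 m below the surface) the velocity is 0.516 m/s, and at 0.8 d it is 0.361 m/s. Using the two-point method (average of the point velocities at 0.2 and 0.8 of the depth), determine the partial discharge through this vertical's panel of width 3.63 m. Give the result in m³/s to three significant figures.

2.48 m³/s

v̄ = (0.516 + 0.361) / 2 = 0.4385 m/s
q = v̄ × d × w = 0.4385 × 1.56 × 3.63 = 2.483 m³/s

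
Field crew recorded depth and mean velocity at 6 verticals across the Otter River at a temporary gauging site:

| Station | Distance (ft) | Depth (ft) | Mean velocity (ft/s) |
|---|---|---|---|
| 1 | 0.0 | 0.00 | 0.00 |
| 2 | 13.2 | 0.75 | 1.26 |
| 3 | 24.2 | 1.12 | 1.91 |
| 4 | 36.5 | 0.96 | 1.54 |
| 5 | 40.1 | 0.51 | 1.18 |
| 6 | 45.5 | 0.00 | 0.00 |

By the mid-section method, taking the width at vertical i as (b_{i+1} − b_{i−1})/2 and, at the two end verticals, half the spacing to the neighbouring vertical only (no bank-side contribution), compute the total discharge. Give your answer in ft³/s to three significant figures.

50.8 ft³/s

w_2 = (24.2 − 0.0)/2 = 12.1 ft; q_2 = 1.26 × 0.75 × 12.1 = 11.43 ft³/s
w_3 = (36.5 − 13.2)/2 = 11.65 ft; q_3 = 1.91 × 1.12 × 11.65 = 24.92 ft³/s
w_4 = (40.1 − 24.2)/2 = 7.95 ft; q_4 = 1.54 × 0.96 × 7.95 = 11.75 ft³/s
w_5 = (45.5 − 36.5)/2 = 4.5 ft; q_5 = 1.18 × 0.51 × 4.5 = 2.708 ft³/s
Stations 1, 6 contribute zero (depth or velocity is 0).
Q = Σ qᵢ = 50.82 ft³/s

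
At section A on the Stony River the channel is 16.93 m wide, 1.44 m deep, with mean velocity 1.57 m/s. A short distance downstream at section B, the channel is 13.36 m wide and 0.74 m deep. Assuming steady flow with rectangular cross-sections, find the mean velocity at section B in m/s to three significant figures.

3.87 m/s

Q = A₁V₁ = (16.93×1.44) × 1.57 = 38.28 m³/s
A₂ = 13.36 × 0.74 = 9.886 m²
V₂ = Q/A₂ = 38.28/9.886 = 3.872 m/s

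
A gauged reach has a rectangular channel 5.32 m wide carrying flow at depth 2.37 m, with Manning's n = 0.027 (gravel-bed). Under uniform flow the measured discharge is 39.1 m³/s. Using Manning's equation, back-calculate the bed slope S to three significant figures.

0.00519

A = b·y = 5.32 × 2.37 = 12.61 m²
P = b + 2y = 5.32 + 2×2.37 = 10.06 m
R = A/P = 12.61/10.06 = 1.253 m
S = (Q·n / (1·A·R^(2/3)))² = (39.1×0.027 / (1×12.61×1.162))² = 0.005188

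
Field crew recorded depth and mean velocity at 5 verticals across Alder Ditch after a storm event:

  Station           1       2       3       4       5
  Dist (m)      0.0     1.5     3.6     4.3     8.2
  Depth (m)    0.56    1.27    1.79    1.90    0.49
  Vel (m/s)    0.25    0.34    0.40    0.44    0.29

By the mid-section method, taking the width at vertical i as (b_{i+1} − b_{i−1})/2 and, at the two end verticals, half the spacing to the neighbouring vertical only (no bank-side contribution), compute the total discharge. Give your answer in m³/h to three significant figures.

w_1 = (1.5 − 0.0)/2 = 0.75 m; q_1 = 0.25 × 0.56 × 0.75 = 0.1050 m³/s
w_2 = (3.6 − 0.0)/2 = 1.8 m; q_2 = 0.34 × 1.27 × 1.8 = 0.7772 m³/s
w_3 = (4.3 − 1.5)/2 = 1.4 m; q_3 = 0.40 × 1.79 × 1.4 = 1.002 m³/s
w_4 = (8.2 − 3.6)/2 = 2.3 m; q_4 = 0.44 × 1.90 × 2.3 = 1.923 m³/s
w_5 = (8.2 − 4.3)/2 = 1.95 m; q_5 = 0.29 × 0.49 × 1.95 = 0.2771 m³/s
Q = Σ qᵢ = 4.085 m³/s
= 4.085 × 3600 = 14700 m³/h

14700 m³/h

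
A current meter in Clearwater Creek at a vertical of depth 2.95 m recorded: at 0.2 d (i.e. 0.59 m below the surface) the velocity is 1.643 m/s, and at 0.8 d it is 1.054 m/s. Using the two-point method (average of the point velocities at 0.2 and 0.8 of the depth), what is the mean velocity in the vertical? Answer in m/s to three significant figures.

1.35 m/s

v̄ = (1.643 + 1.054) / 2 = 1.349 m/s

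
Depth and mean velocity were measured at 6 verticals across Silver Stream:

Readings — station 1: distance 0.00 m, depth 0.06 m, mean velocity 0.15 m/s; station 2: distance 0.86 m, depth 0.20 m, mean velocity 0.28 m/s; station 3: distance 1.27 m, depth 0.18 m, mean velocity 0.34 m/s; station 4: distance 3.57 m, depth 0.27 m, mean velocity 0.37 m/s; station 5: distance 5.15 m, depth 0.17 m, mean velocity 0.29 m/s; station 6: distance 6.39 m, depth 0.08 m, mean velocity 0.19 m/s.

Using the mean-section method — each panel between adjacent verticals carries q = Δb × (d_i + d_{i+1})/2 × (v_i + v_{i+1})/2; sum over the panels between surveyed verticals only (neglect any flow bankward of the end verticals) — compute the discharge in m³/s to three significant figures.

Panel 1-2: Δb = 0.86 m, d̄ = (0.06+0.20)/2 = 0.13, v̄ = (0.15+0.28)/2 = 0.215 → q = 0.86×0.13×0.215 = 0.02404 m³/s
Panel 2-3: Δb = 0.41 m, d̄ = (0.20+0.18)/2 = 0.19, v̄ = (0.28+0.34)/2 = 0.31 → q = 0.41×0.19×0.31 = 0.02415 m³/s
Panel 3-4: Δb = 2.3 m, d̄ = (0.18+0.27)/2 = 0.225, v̄ = (0.34+0.37)/2 = 0.355 → q = 2.3×0.225×0.355 = 0.1837 m³/s
Panel 4-5: Δb = 1.58 m, d̄ = (0.27+0.17)/2 = 0.22, v̄ = (0.37+0.29)/2 = 0.33 → q = 1.58×0.22×0.33 = 0.1147 m³/s
Panel 5-6: Δb = 1.24 m, d̄ = (0.17+0.08)/2 = 0.125, v̄ = (0.29+0.19)/2 = 0.24 → q = 1.24×0.125×0.24 = 0.03720 m³/s
Q = Σ q = 0.3838 m³/s

0.384 m³/s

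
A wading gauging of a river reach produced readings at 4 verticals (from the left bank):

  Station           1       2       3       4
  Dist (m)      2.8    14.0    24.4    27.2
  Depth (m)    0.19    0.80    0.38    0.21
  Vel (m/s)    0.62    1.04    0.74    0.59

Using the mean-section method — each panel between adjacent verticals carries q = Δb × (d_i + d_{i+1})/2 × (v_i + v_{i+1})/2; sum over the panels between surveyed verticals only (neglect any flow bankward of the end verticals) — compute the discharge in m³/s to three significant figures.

Panel 1-2: Δb = 11.2 m, d̄ = (0.19+0.80)/2 = 0.495, v̄ = (0.62+1.04)/2 = 0.83 → q = 11.2×0.495×0.83 = 4.602 m³/s
Panel 2-3: Δb = 10.4 m, d̄ = (0.80+0.38)/2 = 0.59, v̄ = (1.04+0.74)/2 = 0.89 → q = 10.4×0.59×0.89 = 5.461 m³/s
Panel 3-4: Δb = 2.8 m, d̄ = (0.38+0.21)/2 = 0.295, v̄ = (0.74+0.59)/2 = 0.665 → q = 2.8×0.295×0.665 = 0.5493 m³/s
Q = Σ q = 10.61 m³/s

10.6 m³/s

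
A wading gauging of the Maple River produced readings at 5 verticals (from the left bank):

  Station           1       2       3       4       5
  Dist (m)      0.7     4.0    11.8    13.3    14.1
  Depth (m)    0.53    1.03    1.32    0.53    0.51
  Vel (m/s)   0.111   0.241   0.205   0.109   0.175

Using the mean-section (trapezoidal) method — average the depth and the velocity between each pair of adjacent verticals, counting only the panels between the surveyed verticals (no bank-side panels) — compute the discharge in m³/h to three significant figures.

Panel 1-2: Δb = 3.3 m, d̄ = (0.53+1.03)/2 = 0.78, v̄ = (0.111+0.241)/2 = 0.176 → q = 3.3×0.78×0.176 = 0.4530 m³/s
Panel 2-3: Δb = 7.8 m, d̄ = (1.03+1.32)/2 = 1.175, v̄ = (0.241+0.205)/2 = 0.223 → q = 7.8×1.175×0.223 = 2.044 m³/s
Panel 3-4: Δb = 1.5 m, d̄ = (1.32+0.53)/2 = 0.925, v̄ = (0.205+0.109)/2 = 0.157 → q = 1.5×0.925×0.157 = 0.2178 m³/s
Panel 4-5: Δb = 0.8 m, d̄ = (0.53+0.51)/2 = 0.52, v̄ = (0.109+0.175)/2 = 0.142 → q = 0.8×0.52×0.142 = 0.05907 m³/s
Q = Σ q = 2.774 m³/s
= 2.774 × 3600 = 9985 m³/h

9990 m³/h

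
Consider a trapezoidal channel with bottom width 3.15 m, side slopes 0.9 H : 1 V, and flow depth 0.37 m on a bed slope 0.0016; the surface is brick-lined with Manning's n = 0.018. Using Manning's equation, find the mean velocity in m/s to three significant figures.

1.02 m/s

A = (b + z·y)·y = (3.15 + 0.9×0.37)×0.37 = 1.289 m²
P = b + 2y√(1+z²) = 3.15 + 2×0.37×√(1+0.9²) = 4.146 m
R = A/P = 1.289/4.146 = 0.3109 m
Q = (1/n)·A·R^(2/3)·S^(1/2) = (1/0.018) × 1.289 × 0.3109^(2/3) × 0.0016^(1/2) = 1.314 m³/s
V = Q/A = 1.314/1.289 = 1.020 m/s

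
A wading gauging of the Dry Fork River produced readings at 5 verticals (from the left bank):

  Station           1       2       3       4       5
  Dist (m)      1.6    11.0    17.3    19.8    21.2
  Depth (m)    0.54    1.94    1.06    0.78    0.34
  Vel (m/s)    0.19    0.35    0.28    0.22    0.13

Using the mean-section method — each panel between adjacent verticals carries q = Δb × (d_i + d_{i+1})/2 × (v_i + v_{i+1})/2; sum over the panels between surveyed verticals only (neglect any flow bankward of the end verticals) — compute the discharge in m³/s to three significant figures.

6.84 m³/s

Panel 1-2: Δb = 9.4 m, d̄ = (0.54+1.94)/2 = 1.24, v̄ = (0.19+0.35)/2 = 0.27 → q = 9.4×1.24×0.27 = 3.147 m³/s
Panel 2-3: Δb = 6.3 m, d̄ = (1.94+1.06)/2 = 1.5, v̄ = (0.35+0.28)/2 = 0.315 → q = 6.3×1.5×0.315 = 2.977 m³/s
Panel 3-4: Δb = 2.5 m, d̄ = (1.06+0.78)/2 = 0.92, v̄ = (0.28+0.22)/2 = 0.25 → q = 2.5×0.92×0.25 = 0.5750 m³/s
Panel 4-5: Δb = 1.4 m, d̄ = (0.78+0.34)/2 = 0.56, v̄ = (0.22+0.13)/2 = 0.175 → q = 1.4×0.56×0.175 = 0.1372 m³/s
Q = Σ q = 6.836 m³/s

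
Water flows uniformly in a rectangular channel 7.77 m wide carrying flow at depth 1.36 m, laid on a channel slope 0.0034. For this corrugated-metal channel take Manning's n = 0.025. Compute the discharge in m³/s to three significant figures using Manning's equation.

24.8 m³/s

A = b·y = 7.77 × 1.36 = 10.57 m²
P = b + 2y = 7.77 + 2×1.36 = 10.49 m
R = A/P = 10.57/10.49 = 1.007 m
Q = (1/n)·A·R^(2/3)·S^(1/2) = (1/0.025) × 10.57 × 1.007^(2/3) × 0.0034^(1/2) = 24.77 m³/s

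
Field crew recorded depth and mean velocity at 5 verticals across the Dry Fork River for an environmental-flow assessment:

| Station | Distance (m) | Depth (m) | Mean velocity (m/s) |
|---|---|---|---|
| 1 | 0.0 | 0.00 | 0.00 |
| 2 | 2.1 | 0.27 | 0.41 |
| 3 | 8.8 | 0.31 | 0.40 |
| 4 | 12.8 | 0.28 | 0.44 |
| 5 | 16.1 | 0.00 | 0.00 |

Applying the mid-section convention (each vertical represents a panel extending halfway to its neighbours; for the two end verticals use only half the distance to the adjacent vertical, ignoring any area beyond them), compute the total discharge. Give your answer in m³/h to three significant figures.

w_2 = (8.8 − 0.0)/2 = 4.4 m; q_2 = 0.41 × 0.27 × 4.4 = 0.4871 m³/s
w_3 = (12.8 − 2.1)/2 = 5.35 m; q_3 = 0.40 × 0.31 × 5.35 = 0.6634 m³/s
w_4 = (16.1 − 8.8)/2 = 3.65 m; q_4 = 0.44 × 0.28 × 3.65 = 0.4497 m³/s
Stations 1, 5 contribute zero (depth or velocity is 0).
Q = Σ qᵢ = 1.600 m³/s
= 1.600 × 3600 = 5761 m³/h

5760 m³/h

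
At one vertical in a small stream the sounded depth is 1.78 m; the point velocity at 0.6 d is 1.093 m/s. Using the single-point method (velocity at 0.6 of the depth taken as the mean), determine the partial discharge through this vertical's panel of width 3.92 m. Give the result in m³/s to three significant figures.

7.63 m³/s

v̄ = v₀.₆ = 1.093 m/s
q = v̄ × d × w = 1.093 × 1.78 × 3.92 = 7.627 m³/s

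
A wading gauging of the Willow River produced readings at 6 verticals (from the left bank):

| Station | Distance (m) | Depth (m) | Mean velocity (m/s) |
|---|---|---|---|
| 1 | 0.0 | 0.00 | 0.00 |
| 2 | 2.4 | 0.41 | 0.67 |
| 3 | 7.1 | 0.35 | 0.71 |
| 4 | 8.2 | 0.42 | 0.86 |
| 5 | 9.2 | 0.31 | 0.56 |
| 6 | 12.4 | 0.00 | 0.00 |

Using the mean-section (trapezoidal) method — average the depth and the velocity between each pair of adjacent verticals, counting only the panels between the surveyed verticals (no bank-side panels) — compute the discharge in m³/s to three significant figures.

2.13 m³/s

Panel 1-2: Δb = 2.4 m, d̄ = (0.00+0.41)/2 = 0.205, v̄ = (0.00+0.67)/2 = 0.335 → q = 2.4×0.205×0.335 = 0.1648 m³/s
Panel 2-3: Δb = 4.7 m, d̄ = (0.41+0.35)/2 = 0.38, v̄ = (0.67+0.71)/2 = 0.69 → q = 4.7×0.38×0.69 = 1.232 m³/s
Panel 3-4: Δb = 1.1 m, d̄ = (0.35+0.42)/2 = 0.385, v̄ = (0.71+0.86)/2 = 0.785 → q = 1.1×0.385×0.785 = 0.3324 m³/s
Panel 4-5: Δb = 1 m, d̄ = (0.42+0.31)/2 = 0.365, v̄ = (0.86+0.56)/2 = 0.71 → q = 1×0.365×0.71 = 0.2592 m³/s
Panel 5-6: Δb = 3.2 m, d̄ = (0.31+0.00)/2 = 0.155, v̄ = (0.56+0.00)/2 = 0.28 → q = 3.2×0.155×0.28 = 0.1389 m³/s
Q = Σ q = 2.128 m³/s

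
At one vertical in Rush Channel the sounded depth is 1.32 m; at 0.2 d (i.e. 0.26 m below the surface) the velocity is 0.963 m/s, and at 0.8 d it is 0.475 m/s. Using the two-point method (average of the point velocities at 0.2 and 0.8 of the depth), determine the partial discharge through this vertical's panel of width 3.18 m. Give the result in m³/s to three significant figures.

3.02 m³/s

v̄ = (0.963 + 0.475) / 2 = 0.7190 m/s
q = v̄ × d × w = 0.7190 × 1.32 × 3.18 = 3.018 m³/s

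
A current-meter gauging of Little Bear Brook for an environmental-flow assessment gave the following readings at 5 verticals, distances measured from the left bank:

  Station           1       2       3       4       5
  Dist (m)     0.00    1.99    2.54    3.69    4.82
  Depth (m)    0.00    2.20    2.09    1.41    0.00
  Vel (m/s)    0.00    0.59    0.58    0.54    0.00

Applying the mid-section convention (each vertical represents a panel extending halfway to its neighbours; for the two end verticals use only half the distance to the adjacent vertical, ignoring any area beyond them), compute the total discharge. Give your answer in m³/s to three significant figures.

w_2 = (2.54 − 0.00)/2 = 1.27 m; q_2 = 0.59 × 2.20 × 1.27 = 1.648 m³/s
w_3 = (3.69 − 1.99)/2 = 0.85 m; q_3 = 0.58 × 2.09 × 0.85 = 1.030 m³/s
w_4 = (4.82 − 2.54)/2 = 1.14 m; q_4 = 0.54 × 1.41 × 1.14 = 0.8680 m³/s
Stations 1, 5 contribute zero (depth or velocity is 0).
Q = Σ qᵢ = 3.547 m³/s

3.55 m³/s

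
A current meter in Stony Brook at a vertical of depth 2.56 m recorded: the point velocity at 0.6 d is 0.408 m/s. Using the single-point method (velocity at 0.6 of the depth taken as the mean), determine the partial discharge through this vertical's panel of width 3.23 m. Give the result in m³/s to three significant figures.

v̄ = v₀.₆ = 0.408 m/s
q = v̄ × d × w = 0.4080 × 2.56 × 3.23 = 3.374 m³/s

3.37 m³/s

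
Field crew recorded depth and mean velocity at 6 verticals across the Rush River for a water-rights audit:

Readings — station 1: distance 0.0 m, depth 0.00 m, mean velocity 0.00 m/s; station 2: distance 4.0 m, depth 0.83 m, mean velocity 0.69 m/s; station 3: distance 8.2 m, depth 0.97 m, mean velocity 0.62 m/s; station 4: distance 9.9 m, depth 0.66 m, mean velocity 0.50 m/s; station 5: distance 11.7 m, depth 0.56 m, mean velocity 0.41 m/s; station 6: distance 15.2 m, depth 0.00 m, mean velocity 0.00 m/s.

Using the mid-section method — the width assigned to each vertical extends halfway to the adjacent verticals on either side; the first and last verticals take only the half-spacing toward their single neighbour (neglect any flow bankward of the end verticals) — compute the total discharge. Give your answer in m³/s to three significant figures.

w_2 = (8.2 − 0.0)/2 = 4.1 m; q_2 = 0.69 × 0.83 × 4.1 = 2.348 m³/s
w_3 = (9.9 − 4.0)/2 = 2.95 m; q_3 = 0.62 × 0.97 × 2.95 = 1.774 m³/s
w_4 = (11.7 − 8.2)/2 = 1.75 m; q_4 = 0.50 × 0.66 × 1.75 = 0.5775 m³/s
w_5 = (15.2 − 9.9)/2 = 2.65 m; q_5 = 0.41 × 0.56 × 2.65 = 0.6084 m³/s
Stations 1, 6 contribute zero (depth or velocity is 0).
Q = Σ qᵢ = 5.308 m³/s

5.31 m³/s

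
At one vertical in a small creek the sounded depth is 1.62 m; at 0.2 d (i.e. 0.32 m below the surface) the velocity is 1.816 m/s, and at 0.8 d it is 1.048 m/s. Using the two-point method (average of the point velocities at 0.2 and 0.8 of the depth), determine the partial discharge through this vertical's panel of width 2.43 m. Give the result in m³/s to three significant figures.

5.64 m³/s

v̄ = (1.816 + 1.048) / 2 = 1.432 m/s
q = v̄ × d × w = 1.432 × 1.62 × 2.43 = 5.637 m³/s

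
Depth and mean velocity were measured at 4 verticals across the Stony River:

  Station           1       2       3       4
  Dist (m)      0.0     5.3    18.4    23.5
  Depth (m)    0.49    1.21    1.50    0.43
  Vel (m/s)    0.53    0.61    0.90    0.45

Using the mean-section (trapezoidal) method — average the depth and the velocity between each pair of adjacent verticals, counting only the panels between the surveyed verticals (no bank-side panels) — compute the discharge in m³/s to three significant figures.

19.3 m³/s

Panel 1-2: Δb = 5.3 m, d̄ = (0.49+1.21)/2 = 0.85, v̄ = (0.53+0.61)/2 = 0.57 → q = 5.3×0.85×0.57 = 2.568 m³/s
Panel 2-3: Δb = 13.1 m, d̄ = (1.21+1.50)/2 = 1.355, v̄ = (0.61+0.90)/2 = 0.755 → q = 13.1×1.355×0.755 = 13.40 m³/s
Panel 3-4: Δb = 5.1 m, d̄ = (1.50+0.43)/2 = 0.965, v̄ = (0.90+0.45)/2 = 0.675 → q = 5.1×0.965×0.675 = 3.322 m³/s
Q = Σ q = 19.29 m³/s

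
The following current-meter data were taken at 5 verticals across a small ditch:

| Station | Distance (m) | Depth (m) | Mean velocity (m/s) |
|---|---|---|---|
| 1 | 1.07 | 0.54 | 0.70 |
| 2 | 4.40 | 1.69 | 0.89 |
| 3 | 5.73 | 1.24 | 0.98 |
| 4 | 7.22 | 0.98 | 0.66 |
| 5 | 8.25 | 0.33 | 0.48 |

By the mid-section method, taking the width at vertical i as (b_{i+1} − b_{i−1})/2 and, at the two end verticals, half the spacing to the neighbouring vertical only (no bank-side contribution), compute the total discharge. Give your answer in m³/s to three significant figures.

6.74 m³/s

w_1 = (4.40 − 1.07)/2 = 1.665 m; q_1 = 0.70 × 0.54 × 1.665 = 0.6294 m³/s
w_2 = (5.73 − 1.07)/2 = 2.33 m; q_2 = 0.89 × 1.69 × 2.33 = 3.505 m³/s
w_3 = (7.22 − 4.40)/2 = 1.41 m; q_3 = 0.98 × 1.24 × 1.41 = 1.713 m³/s
w_4 = (8.25 − 5.73)/2 = 1.26 m; q_4 = 0.66 × 0.98 × 1.26 = 0.8150 m³/s
w_5 = (8.25 − 7.22)/2 = 0.515 m; q_5 = 0.48 × 0.33 × 0.515 = 0.08158 m³/s
Q = Σ qᵢ = 6.744 m³/s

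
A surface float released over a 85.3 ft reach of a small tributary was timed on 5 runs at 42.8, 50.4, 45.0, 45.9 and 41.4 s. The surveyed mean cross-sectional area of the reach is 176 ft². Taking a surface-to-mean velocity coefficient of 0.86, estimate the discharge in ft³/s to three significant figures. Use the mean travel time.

t̄ = (42.8 + 50.4 + 45.0 + 45.9 + 41.4) / 5 = 45.1 s
v_surface = L / t̄ = 85.3 / 45.1 = 1.891 ft/s
v_mean = 0.86 × 1.891 = 1.627 ft/s
Q = A × v_mean = 176 × 1.627 = 286.3 ft³/s

286 ft³/s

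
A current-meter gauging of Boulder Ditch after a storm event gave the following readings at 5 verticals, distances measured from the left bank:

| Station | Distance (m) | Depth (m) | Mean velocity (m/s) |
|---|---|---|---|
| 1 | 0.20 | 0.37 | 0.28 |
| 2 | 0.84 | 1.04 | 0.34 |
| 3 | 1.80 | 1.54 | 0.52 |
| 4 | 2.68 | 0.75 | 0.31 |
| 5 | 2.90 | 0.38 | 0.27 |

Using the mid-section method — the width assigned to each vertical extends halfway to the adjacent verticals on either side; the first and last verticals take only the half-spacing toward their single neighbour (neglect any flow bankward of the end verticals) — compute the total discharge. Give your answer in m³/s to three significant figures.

w_1 = (0.84 − 0.20)/2 = 0.32 m; q_1 = 0.28 × 0.37 × 0.32 = 0.03315 m³/s
w_2 = (1.80 − 0.20)/2 = 0.8 m; q_2 = 0.34 × 1.04 × 0.8 = 0.2829 m³/s
w_3 = (2.68 − 0.84)/2 = 0.92 m; q_3 = 0.52 × 1.54 × 0.92 = 0.7367 m³/s
w_4 = (2.90 − 1.80)/2 = 0.55 m; q_4 = 0.31 × 0.75 × 0.55 = 0.1279 m³/s
w_5 = (2.90 − 2.68)/2 = 0.11 m; q_5 = 0.27 × 0.38 × 0.11 = 0.01129 m³/s
Q = Σ qᵢ = 1.192 m³/s

1.19 m³/s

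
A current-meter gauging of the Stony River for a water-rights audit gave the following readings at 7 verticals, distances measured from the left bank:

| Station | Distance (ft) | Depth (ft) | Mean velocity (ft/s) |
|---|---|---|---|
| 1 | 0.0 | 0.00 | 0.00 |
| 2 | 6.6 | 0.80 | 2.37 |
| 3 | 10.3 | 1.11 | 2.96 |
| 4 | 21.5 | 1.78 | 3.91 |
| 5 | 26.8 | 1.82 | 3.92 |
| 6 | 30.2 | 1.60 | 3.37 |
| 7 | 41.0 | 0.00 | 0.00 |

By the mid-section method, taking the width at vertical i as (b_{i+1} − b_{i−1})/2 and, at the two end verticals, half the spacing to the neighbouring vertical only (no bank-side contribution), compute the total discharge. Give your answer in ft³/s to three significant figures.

161 ft³/s

w_2 = (10.3 − 0.0)/2 = 5.15 ft; q_2 = 2.37 × 0.80 × 5.15 = 9.764 ft³/s
w_3 = (21.5 − 6.6)/2 = 7.45 ft; q_3 = 2.96 × 1.11 × 7.45 = 24.48 ft³/s
w_4 = (26.8 − 10.3)/2 = 8.25 ft; q_4 = 3.91 × 1.78 × 8.25 = 57.42 ft³/s
w_5 = (30.2 − 21.5)/2 = 4.35 ft; q_5 = 3.92 × 1.82 × 4.35 = 31.03 ft³/s
w_6 = (41.0 − 26.8)/2 = 7.1 ft; q_6 = 3.37 × 1.60 × 7.1 = 38.28 ft³/s
Stations 1, 7 contribute zero (depth or velocity is 0).
Q = Σ qᵢ = 161.0 ft³/s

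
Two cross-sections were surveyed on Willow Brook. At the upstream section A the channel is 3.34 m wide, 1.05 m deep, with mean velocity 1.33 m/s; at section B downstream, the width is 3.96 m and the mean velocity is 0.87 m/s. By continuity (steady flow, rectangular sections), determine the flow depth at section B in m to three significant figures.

Q = A₁V₁ = (3.34×1.05) × 1.33 = 4.664 m³/s
d₂ = Q/(b₂ V₂) = 4.664/(3.96×0.87) = 1.354 m

1.35 m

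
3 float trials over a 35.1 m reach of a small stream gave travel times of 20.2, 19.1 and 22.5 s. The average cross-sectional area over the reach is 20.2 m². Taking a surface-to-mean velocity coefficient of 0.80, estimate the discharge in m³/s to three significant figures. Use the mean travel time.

t̄ = (20.2 + 19.1 + 22.5) / 3 = 20.6 s
v_surface = L / t̄ = 35.1 / 20.6 = 1.704 m/s
v_mean = 0.80 × 1.704 = 1.363 m/s
Q = A × v_mean = 20.2 × 1.363 = 27.53 m³/s

27.5 m³/s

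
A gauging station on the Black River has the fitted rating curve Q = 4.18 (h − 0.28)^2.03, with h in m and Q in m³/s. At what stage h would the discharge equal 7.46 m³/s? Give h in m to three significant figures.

1.61 m

h − h₀ = (Q/C)^(1/b) = (7.46/4.18)^(1/2.03) = 1.330 m
h = 0.28 + 1.330 = 1.610 m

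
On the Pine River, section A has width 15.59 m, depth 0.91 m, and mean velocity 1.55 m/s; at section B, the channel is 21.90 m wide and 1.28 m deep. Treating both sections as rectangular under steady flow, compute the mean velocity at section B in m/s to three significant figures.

0.784 m/s

Q = A₁V₁ = (15.59×0.91) × 1.55 = 21.99 m³/s
A₂ = 21.90 × 1.28 = 28.03 m²
V₂ = Q/A₂ = 21.99/28.03 = 0.7844 m/s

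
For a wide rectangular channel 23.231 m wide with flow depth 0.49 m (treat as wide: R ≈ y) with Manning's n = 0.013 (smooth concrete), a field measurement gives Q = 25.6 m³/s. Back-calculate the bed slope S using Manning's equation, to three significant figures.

A = b·y = 23.231 × 0.49 = 11.38 m²
Wide channel: R ≈ y = 0.49 m
S = (Q·n / (1·A·R^(2/3)))² = (25.6×0.013 / (1×11.38×0.6215))² = 0.002213

0.00221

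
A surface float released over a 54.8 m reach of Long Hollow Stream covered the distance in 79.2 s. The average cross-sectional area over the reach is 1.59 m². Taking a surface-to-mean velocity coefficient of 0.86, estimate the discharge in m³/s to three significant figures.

0.946 m³/s

v_surface = L / t̄ = 54.8 / 79.2 = 0.6919 m/s
v_mean = 0.86 × 0.6919 = 0.5951 m/s
Q = A × v_mean = 1.59 × 0.5951 = 0.9461 m³/s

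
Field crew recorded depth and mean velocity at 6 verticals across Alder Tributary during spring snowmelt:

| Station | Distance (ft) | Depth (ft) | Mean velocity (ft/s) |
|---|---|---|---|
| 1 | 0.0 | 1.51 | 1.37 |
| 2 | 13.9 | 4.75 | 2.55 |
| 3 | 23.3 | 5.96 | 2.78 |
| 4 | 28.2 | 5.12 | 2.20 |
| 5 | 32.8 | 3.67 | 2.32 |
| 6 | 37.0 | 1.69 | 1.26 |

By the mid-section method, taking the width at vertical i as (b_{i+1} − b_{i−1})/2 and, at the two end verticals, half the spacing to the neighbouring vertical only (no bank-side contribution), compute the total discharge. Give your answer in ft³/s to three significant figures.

369 ft³/s

w_1 = (13.9 − 0.0)/2 = 6.95 ft; q_1 = 1.37 × 1.51 × 6.95 = 14.38 ft³/s
w_2 = (23.3 − 0.0)/2 = 11.65 ft; q_2 = 2.55 × 4.75 × 11.65 = 141.1 ft³/s
w_3 = (28.2 − 13.9)/2 = 7.15 ft; q_3 = 2.78 × 5.96 × 7.15 = 118.5 ft³/s
w_4 = (32.8 − 23.3)/2 = 4.75 ft; q_4 = 2.20 × 5.12 × 4.75 = 53.50 ft³/s
w_5 = (37.0 − 28.2)/2 = 4.4 ft; q_5 = 2.32 × 3.67 × 4.4 = 37.46 ft³/s
w_6 = (37.0 − 32.8)/2 = 2.1 ft; q_6 = 1.26 × 1.69 × 2.1 = 4.472 ft³/s
Q = Σ qᵢ = 369.4 ft³/s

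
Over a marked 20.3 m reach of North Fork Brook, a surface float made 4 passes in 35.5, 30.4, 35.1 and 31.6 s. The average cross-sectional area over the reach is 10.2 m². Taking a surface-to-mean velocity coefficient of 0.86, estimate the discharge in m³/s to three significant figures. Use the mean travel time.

5.37 m³/s

t̄ = (35.5 + 30.4 + 35.1 + 31.6) / 4 = 33.15 s
v_surface = L / t̄ = 20.3 / 33.15 = 0.6124 m/s
v_mean = 0.86 × 0.6124 = 0.5266 m/s
Q = A × v_mean = 10.2 × 0.5266 = 5.372 m³/s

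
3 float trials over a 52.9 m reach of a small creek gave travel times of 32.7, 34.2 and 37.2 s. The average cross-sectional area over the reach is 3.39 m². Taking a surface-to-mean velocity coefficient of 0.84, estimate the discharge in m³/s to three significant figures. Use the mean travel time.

4.34 m³/s

t̄ = (32.7 + 34.2 + 37.2) / 3 = 34.7 s
v_surface = L / t̄ = 52.9 / 34.7 = 1.524 m/s
v_mean = 0.84 × 1.524 = 1.281 m/s
Q = A × v_mean = 3.39 × 1.281 = 4.341 m³/s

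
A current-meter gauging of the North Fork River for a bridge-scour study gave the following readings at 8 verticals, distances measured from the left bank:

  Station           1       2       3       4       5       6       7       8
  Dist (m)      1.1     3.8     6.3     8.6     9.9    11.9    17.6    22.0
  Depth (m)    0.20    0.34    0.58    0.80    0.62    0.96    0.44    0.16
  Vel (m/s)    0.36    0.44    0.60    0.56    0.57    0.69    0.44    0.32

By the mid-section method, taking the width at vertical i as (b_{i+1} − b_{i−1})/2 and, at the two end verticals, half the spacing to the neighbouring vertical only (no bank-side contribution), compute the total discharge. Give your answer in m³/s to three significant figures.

6.35 m³/s

w_1 = (3.8 − 1.1)/2 = 1.35 m; q_1 = 0.36 × 0.20 × 1.35 = 0.09720 m³/s
w_2 = (6.3 − 1.1)/2 = 2.6 m; q_2 = 0.44 × 0.34 × 2.6 = 0.3890 m³/s
w_3 = (8.6 − 3.8)/2 = 2.4 m; q_3 = 0.60 × 0.58 × 2.4 = 0.8352 m³/s
w_4 = (9.9 − 6.3)/2 = 1.8 m; q_4 = 0.56 × 0.80 × 1.8 = 0.8064 m³/s
w_5 = (11.9 − 8.6)/2 = 1.65 m; q_5 = 0.57 × 0.62 × 1.65 = 0.5831 m³/s
w_6 = (17.6 − 9.9)/2 = 3.85 m; q_6 = 0.69 × 0.96 × 3.85 = 2.550 m³/s
w_7 = (22.0 − 11.9)/2 = 5.05 m; q_7 = 0.44 × 0.44 × 5.05 = 0.9777 m³/s
w_8 = (22.0 − 17.6)/2 = 2.2 m; q_8 = 0.32 × 0.16 × 2.2 = 0.1126 m³/s
Q = Σ qᵢ = 6.351 m³/s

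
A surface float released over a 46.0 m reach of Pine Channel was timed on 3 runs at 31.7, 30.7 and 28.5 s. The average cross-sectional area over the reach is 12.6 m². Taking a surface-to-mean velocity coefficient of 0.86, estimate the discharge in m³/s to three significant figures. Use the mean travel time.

16.5 m³/s

t̄ = (31.7 + 30.7 + 28.5) / 3 = 30.3 s
v_surface = L / t̄ = 46.0 / 30.3 = 1.518 m/s
v_mean = 0.86 × 1.518 = 1.306 m/s
Q = A × v_mean = 12.6 × 1.306 = 16.45 m³/s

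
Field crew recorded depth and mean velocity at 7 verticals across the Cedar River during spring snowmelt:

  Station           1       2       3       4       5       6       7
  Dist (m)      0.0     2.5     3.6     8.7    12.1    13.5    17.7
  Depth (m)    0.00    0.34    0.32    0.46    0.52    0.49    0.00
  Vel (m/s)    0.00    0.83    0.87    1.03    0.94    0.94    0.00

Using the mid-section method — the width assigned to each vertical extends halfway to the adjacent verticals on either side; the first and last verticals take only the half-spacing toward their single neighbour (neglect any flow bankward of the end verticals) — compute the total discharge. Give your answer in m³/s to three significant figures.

w_2 = (3.6 − 0.0)/2 = 1.8 m; q_2 = 0.83 × 0.34 × 1.8 = 0.5080 m³/s
w_3 = (8.7 − 2.5)/2 = 3.1 m; q_3 = 0.87 × 0.32 × 3.1 = 0.8630 m³/s
w_4 = (12.1 − 3.6)/2 = 4.25 m; q_4 = 1.03 × 0.46 × 4.25 = 2.014 m³/s
w_5 = (13.5 − 8.7)/2 = 2.4 m; q_5 = 0.94 × 0.52 × 2.4 = 1.173 m³/s
w_6 = (17.7 − 12.1)/2 = 2.8 m; q_6 = 0.94 × 0.49 × 2.8 = 1.290 m³/s
Stations 1, 7 contribute zero (depth or velocity is 0).
Q = Σ qᵢ = 5.847 m³/s

5.85 m³/s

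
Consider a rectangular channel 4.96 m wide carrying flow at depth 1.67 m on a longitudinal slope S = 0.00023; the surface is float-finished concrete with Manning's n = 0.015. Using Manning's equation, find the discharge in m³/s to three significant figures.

A = b·y = 4.96 × 1.67 = 8.283 m²
P = b + 2y = 4.96 + 2×1.67 = 8.300 m
R = A/P = 8.283/8.300 = 0.9980 m
Q = (1/n)·A·R^(2/3)·S^(1/2) = (1/0.015) × 8.283 × 0.9980^(2/3) × 0.00023^(1/2) = 8.363 m³/s

8.36 m³/s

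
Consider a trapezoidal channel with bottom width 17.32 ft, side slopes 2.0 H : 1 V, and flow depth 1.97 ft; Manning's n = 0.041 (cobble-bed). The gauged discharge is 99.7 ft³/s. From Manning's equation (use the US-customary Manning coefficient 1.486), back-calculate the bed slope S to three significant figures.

0.00230

A = (b + z·y)·y = (17.32 + 2.0×1.97)×1.97 = 41.88 ft²
P = b + 2y√(1+z²) = 17.32 + 2×1.97×√(1+2.0²) = 26.13 ft
R = A/P = 41.88/26.13 = 1.603 ft
S = (Q·n / (1.486·A·R^(2/3)))² = (99.7×0.041 / (1.486×41.88×1.370))² = 0.002300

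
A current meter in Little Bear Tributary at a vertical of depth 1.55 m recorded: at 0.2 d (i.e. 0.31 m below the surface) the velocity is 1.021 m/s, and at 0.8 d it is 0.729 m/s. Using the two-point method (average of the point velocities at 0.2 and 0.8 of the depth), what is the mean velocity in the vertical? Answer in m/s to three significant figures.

v̄ = (1.021 + 0.729) / 2 = 0.8750 m/s

0.875 m/s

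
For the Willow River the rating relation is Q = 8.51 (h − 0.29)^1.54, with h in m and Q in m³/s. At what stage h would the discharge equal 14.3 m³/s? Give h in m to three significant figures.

1.69 m

h − h₀ = (Q/C)^(1/b) = (14.3/8.51)^(1/1.54) = 1.401 m
h = 0.29 + 1.401 = 1.691 m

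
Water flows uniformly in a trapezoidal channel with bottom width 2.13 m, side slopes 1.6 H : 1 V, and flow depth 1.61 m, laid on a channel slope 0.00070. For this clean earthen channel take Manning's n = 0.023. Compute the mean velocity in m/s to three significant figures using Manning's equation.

1.09 m/s

A = (b + z·y)·y = (2.13 + 1.6×1.61)×1.61 = 7.577 m²
P = b + 2y√(1+z²) = 2.13 + 2×1.61×√(1+1.6²) = 8.205 m
R = A/P = 7.577/8.205 = 0.9234 m
Q = (1/n)·A·R^(2/3)·S^(1/2) = (1/0.023) × 7.577 × 0.9234^(2/3) × 0.00070^(1/2) = 8.264 m³/s
V = Q/A = 8.264/7.577 = 1.091 m/s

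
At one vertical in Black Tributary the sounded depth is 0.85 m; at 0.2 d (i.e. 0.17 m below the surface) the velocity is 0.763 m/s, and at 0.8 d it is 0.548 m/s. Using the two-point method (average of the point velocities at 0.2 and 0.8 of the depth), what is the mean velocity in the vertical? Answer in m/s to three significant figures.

0.656 m/s

v̄ = (0.763 + 0.548) / 2 = 0.6555 m/s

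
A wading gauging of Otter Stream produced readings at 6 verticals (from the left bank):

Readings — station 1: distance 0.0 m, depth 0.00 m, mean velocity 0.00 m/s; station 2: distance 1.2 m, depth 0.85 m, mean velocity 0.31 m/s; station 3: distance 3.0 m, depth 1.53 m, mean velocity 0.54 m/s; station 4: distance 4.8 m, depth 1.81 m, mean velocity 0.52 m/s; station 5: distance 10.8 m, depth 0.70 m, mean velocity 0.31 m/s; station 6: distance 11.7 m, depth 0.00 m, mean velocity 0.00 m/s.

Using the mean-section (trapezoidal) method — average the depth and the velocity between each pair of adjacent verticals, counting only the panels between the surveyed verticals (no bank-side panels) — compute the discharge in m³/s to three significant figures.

5.76 m³/s

Panel 1-2: Δb = 1.2 m, d̄ = (0.00+0.85)/2 = 0.425, v̄ = (0.00+0.31)/2 = 0.155 → q = 1.2×0.425×0.155 = 0.07905 m³/s
Panel 2-3: Δb = 1.8 m, d̄ = (0.85+1.53)/2 = 1.19, v̄ = (0.31+0.54)/2 = 0.425 → q = 1.8×1.19×0.425 = 0.9104 m³/s
Panel 3-4: Δb = 1.8 m, d̄ = (1.53+1.81)/2 = 1.67, v̄ = (0.54+0.52)/2 = 0.53 → q = 1.8×1.67×0.53 = 1.593 m³/s
Panel 4-5: Δb = 6 m, d̄ = (1.81+0.70)/2 = 1.255, v̄ = (0.52+0.31)/2 = 0.415 → q = 6×1.255×0.415 = 3.125 m³/s
Panel 5-6: Δb = 0.9 m, d̄ = (0.70+0.00)/2 = 0.35, v̄ = (0.31+0.00)/2 = 0.155 → q = 0.9×0.35×0.155 = 0.04883 m³/s
Q = Σ q = 5.756 m³/s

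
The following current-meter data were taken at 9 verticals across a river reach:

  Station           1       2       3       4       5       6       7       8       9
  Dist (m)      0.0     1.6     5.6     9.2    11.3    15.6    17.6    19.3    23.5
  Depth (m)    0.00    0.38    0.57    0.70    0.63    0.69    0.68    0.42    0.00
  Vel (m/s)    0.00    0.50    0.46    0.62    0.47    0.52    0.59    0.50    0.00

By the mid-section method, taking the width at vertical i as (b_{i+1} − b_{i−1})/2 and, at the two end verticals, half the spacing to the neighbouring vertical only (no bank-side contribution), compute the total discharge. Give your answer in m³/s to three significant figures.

w_2 = (5.6 − 0.0)/2 = 2.8 m; q_2 = 0.50 × 0.38 × 2.8 = 0.5320 m³/s
w_3 = (9.2 − 1.6)/2 = 3.8 m; q_3 = 0.46 × 0.57 × 3.8 = 0.9964 m³/s
w_4 = (11.3 − 5.6)/2 = 2.85 m; q_4 = 0.62 × 0.70 × 2.85 = 1.237 m³/s
w_5 = (15.6 − 9.2)/2 = 3.2 m; q_5 = 0.47 × 0.63 × 3.2 = 0.9475 m³/s
w_6 = (17.6 − 11.3)/2 = 3.15 m; q_6 = 0.52 × 0.69 × 3.15 = 1.130 m³/s
w_7 = (19.3 − 15.6)/2 = 1.85 m; q_7 = 0.59 × 0.68 × 1.85 = 0.7422 m³/s
w_8 = (23.5 − 17.6)/2 = 2.95 m; q_8 = 0.50 × 0.42 × 2.95 = 0.6195 m³/s
Stations 1, 9 contribute zero (depth or velocity is 0).
Q = Σ qᵢ = 6.205 m³/s

6.20 m³/s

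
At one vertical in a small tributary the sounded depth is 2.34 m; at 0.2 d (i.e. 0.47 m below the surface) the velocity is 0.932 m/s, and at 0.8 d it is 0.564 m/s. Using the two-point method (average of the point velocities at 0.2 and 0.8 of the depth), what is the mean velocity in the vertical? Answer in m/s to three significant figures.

v̄ = (0.932 + 0.564) / 2 = 0.7480 m/s

0.748 m/s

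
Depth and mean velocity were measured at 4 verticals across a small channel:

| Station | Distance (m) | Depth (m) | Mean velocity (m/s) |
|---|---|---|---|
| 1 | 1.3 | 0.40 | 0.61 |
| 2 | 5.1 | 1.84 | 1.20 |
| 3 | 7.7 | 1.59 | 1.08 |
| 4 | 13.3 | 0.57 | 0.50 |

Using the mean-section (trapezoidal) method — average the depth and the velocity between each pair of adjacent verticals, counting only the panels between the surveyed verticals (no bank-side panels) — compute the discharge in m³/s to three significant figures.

13.7 m³/s

Panel 1-2: Δb = 3.8 m, d̄ = (0.40+1.84)/2 = 1.12, v̄ = (0.61+1.20)/2 = 0.905 → q = 3.8×1.12×0.905 = 3.852 m³/s
Panel 2-3: Δb = 2.6 m, d̄ = (1.84+1.59)/2 = 1.715, v̄ = (1.20+1.08)/2 = 1.14 → q = 2.6×1.715×1.14 = 5.083 m³/s
Panel 3-4: Δb = 5.6 m, d̄ = (1.59+0.57)/2 = 1.08, v̄ = (1.08+0.50)/2 = 0.79 → q = 5.6×1.08×0.79 = 4.778 m³/s
Q = Σ q = 13.71 m³/s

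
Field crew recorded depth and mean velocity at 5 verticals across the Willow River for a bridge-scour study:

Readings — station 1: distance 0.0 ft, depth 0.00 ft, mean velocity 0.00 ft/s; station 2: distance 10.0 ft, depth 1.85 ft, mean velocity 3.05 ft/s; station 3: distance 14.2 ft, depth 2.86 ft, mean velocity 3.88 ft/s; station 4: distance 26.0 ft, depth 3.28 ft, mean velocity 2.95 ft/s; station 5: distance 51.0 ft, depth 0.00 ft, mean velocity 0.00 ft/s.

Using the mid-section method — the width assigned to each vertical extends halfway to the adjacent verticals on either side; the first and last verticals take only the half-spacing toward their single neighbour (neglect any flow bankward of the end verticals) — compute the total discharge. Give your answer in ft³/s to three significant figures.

307 ft³/s

w_2 = (14.2 − 0.0)/2 = 7.1 ft; q_2 = 3.05 × 1.85 × 7.1 = 40.06 ft³/s
w_3 = (26.0 − 10.0)/2 = 8 ft; q_3 = 3.88 × 2.86 × 8 = 88.77 ft³/s
w_4 = (51.0 − 14.2)/2 = 18.4 ft; q_4 = 2.95 × 3.28 × 18.4 = 178.0 ft³/s
Stations 1, 5 contribute zero (depth or velocity is 0).
Q = Σ qᵢ = 306.9 ft³/s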